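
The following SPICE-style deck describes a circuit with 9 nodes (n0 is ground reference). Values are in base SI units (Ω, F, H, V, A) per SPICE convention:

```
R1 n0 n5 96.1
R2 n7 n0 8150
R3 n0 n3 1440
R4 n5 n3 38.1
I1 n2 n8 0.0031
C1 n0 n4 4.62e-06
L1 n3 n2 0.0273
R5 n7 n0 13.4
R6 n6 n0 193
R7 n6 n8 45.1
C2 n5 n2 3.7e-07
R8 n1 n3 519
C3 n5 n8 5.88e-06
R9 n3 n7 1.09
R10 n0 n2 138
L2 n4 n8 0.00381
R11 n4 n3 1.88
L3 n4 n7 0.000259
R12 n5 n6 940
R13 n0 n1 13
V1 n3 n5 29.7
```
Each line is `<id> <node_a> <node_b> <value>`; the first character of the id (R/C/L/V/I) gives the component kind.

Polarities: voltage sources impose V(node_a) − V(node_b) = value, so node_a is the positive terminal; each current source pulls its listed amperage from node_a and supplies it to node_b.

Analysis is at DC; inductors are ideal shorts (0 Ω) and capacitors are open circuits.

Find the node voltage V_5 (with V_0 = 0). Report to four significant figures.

Element admittances at DC:
  Y(R1) = 0.01041 S between n0,n5
  Y(R2) = 0.0001227 S between n7,n0
  Y(R3) = 0.0006944 S between n0,n3
  Y(R4) = 0.02625 S between n5,n3
  I1: injects 0.0031 A into n8 (from n2)
  Y(C1) = 0.000 S between n0,n4
  L1: short n3↔n2 (DC inductor)
  Y(R5) = 0.07463 S between n7,n0
  Y(R6) = 0.005181 S between n6,n0
  Y(R7) = 0.02217 S between n6,n8
  Y(C2) = 0.000 S between n5,n2
  Y(R8) = 0.001927 S between n1,n3
  Y(C3) = 0.000 S between n5,n8
  Y(R9) = 0.9174 S between n3,n7
  Y(R10) = 0.007246 S between n0,n2
  L2: short n4↔n8 (DC inductor)
  Y(R11) = 0.5319 S between n4,n3
  L3: short n4↔n7 (DC inductor)
  Y(R12) = 0.001064 S between n5,n6
  Y(R13) = 0.07692 S between n0,n1
  V1: constraint V(n3)−V(n5) = 29.7
Assemble and solve the 12×12 MNA system:
  V(n1)=0.08113  V(n2)=3.320  V(n3)=3.320  V(n4)=3.135  V(n5)=-26.38  V(n6)=1.459  V(n7)=3.135  V(n8)=3.135
  i(L1)=0.02716  i(L2)=0.03407  i(L3)=0.06444  i(V1)=-1.084

-26.38 V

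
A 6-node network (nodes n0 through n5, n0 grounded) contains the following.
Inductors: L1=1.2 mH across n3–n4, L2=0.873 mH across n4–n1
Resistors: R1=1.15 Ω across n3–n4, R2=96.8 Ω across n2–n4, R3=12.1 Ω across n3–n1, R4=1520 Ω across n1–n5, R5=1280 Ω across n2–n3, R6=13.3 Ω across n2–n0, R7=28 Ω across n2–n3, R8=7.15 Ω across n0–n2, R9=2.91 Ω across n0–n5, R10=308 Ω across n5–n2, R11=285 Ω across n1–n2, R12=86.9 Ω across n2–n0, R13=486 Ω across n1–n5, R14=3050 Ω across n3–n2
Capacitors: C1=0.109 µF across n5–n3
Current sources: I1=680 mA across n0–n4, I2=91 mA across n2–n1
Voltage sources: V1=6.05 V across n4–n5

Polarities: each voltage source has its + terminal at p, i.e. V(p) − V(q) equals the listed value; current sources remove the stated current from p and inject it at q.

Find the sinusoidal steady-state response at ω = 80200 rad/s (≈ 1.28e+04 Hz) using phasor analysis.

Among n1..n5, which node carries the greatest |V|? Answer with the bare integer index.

1

Apply KCL at each of the 5 non-ground nodes and solve the resulting linear system.
Node n1: branches {R3, R4, L2, I2, R11, R13} → V_1 = 7.765+0.01786j
Node n2: branches {R2, R5, R6, R7, R8, I2, R10, R11, R12, R14} → V_2 = 1.000-0.006025j
Node n3: branches {L1, R1, R3, R5, C1, R7, R14} → V_3 = 7.165-0.04905j
Node n4: branches {L1, R1, R2, I1, L2, V1} → V_4 = 7.369+0.003972j
Node n5: branches {R4, C1, R9, R10, R13, V1} → V_5 = 1.319+0.003972j
Source currents: i(V1)=0.4365-0.04975j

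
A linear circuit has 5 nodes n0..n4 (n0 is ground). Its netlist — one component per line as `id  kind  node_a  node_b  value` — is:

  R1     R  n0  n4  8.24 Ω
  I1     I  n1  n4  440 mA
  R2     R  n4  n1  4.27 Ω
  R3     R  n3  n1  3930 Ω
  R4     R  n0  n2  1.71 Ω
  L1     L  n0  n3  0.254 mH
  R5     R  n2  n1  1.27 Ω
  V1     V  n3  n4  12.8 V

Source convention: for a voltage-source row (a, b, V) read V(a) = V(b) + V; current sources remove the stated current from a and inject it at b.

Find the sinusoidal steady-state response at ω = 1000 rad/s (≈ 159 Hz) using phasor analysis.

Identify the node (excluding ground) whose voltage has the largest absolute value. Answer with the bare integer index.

4

Apply KCL at each of the 4 non-ground nodes and solve the resulting linear system.
Node n1: branches {I1, R2, R3, R5} → V_1 = -6.006+0.3721j
Node n2: branches {R4, R5} → V_2 = -3.447+0.2135j
Node n3: branches {R3, L1, V1} → V_3 = 0.05960+0.9047j
Node n4: branches {R1, I1, R2, V1} → V_4 = -12.74+0.9047j
Source currents: i(V1)=-3.563+0.2345j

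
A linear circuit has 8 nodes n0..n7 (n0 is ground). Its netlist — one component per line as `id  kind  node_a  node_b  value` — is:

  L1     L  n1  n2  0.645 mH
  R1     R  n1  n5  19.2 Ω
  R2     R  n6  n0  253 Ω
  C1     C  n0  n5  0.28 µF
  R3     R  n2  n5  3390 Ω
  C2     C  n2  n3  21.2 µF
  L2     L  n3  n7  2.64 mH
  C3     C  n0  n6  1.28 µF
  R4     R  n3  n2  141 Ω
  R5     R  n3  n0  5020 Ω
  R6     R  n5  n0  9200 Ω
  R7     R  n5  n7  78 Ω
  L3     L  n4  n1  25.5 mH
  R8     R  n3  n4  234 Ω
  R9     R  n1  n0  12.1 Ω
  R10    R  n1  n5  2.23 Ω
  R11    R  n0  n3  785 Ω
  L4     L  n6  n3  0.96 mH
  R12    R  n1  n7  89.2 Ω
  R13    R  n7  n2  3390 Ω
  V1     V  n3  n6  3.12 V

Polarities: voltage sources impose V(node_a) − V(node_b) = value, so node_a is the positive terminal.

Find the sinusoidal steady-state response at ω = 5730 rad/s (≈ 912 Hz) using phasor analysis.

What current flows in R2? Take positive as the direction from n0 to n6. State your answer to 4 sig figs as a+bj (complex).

0.01131-0.0007981j A

MNA unknowns: 7 node voltages V₁..V_7 plus 1 source current (V1)
L1: Y=0.000-0.2706j on G[1,2]
R1: Y=0.05208+0.000j on G[1,5]
R2: Y=0.003953+0.000j on G[6,0]
C1: Y=0.000+0.001604j on G[0,5]
R3: Y=0.0002950+0.000j on G[2,5]
C2: Y=0.000+0.1215j on G[2,3]
L2: Y=0.000-0.06611j on G[3,7]
C3: Y=0.000+0.007334j on G[0,6]
R4: Y=0.007092+0.000j on G[3,2]
R5: Y=0.0001992+0.000j on G[3,0]
R6: Y=0.0001087+0.000j on G[5,0]
R7: Y=0.01282+0.000j on G[5,7]
L3: Y=0.000-0.006844j on G[4,1]
R8: Y=0.004274+0.000j on G[3,4]
R9: Y=0.08264+0.000j on G[1,0]
R10: Y=0.4484+0.000j on G[1,5]
R11: Y=0.001274+0.000j on G[0,3]
L4: Y=0.000-0.1818j on G[6,3]
R12: Y=0.01121+0.000j on G[1,7]
R13: Y=0.0002950+0.000j on G[7,2]
V1: row V3−V6=3.12, i_V1 at 3,6
solve → V1=0.1546+0.2374j, V2=0.07431+0.2755j, V3=0.2577+0.2019j, V4=0.1995+0.2738j, V5=0.1572+0.2353j, V6=-2.862+0.2019j, V7=0.2342+0.1728j
aux → i_V1=-0.01279+0.5470j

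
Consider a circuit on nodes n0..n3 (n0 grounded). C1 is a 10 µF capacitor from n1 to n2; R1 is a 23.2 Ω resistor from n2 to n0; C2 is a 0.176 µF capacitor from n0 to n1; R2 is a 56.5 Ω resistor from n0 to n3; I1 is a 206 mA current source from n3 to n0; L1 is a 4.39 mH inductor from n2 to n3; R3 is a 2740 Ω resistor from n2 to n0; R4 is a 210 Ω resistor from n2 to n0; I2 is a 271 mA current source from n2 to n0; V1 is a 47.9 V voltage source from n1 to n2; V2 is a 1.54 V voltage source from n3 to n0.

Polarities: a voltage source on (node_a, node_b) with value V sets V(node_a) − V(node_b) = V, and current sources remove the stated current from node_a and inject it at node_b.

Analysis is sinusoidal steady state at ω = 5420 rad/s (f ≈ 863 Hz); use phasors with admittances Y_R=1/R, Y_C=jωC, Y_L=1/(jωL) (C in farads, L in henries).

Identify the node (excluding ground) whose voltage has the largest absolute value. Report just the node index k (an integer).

1

Apply KCL at each of the 3 non-ground nodes and solve the resulting linear system.
Node n1: branches {C1, C2, V1} → V_1 = 45.77-4.101j
Node n2: branches {C1, R1, L1, R3, R4, I2, V1} → V_2 = -2.127-4.101j
Node n3: branches {R2, I1, L1, V2} → V_3 = 1.540+0.000j
Source currents: i(V1)=-0.003912-2.640j, i(V2)=-0.4056+0.1541j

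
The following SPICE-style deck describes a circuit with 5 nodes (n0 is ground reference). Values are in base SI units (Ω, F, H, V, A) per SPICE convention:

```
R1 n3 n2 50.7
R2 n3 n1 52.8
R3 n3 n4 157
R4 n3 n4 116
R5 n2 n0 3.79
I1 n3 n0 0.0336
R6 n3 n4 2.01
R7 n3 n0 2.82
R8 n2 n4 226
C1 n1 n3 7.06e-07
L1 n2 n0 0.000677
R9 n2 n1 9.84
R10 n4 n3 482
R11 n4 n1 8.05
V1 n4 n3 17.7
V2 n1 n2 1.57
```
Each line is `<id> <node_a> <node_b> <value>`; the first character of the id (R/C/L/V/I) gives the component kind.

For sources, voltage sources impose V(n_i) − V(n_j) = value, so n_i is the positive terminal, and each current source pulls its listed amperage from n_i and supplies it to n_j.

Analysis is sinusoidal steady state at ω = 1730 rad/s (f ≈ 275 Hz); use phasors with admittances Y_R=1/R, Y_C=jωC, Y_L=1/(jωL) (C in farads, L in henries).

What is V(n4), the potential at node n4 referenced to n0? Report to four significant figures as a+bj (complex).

13.90+0.4481j V

MNA unknowns: 4 node voltages V₁..V_4 plus 2 source currents (V1, V2)
R1: Y=0.01972+0.000j on G[3,2]
R2: Y=0.01894+0.000j on G[3,1]
R3: Y=0.006369+0.000j on G[3,4]
R4: Y=0.008621+0.000j on G[3,4]
R5: Y=0.2639+0.000j on G[2,0]
I1: z[3]−=0.0336, z[0]+=0.0336
R6: Y=0.4975+0.000j on G[3,4]
R7: Y=0.3546+0.000j on G[3,0]
R8: Y=0.004425+0.000j on G[2,4]
C1: Y=0.000+0.001221j on G[1,3]
L1: Y=0.000-0.8538j on G[2,0]
R9: Y=0.1016+0.000j on G[2,1]
R10: Y=0.002075+0.000j on G[4,3]
R11: Y=0.1242+0.000j on G[4,1]
V1: row V4−V3=17.7, i_V1 at 4,3
V2: row V1−V2=1.57, i_V2 at 1,2
solve → V1=2.175+1.354j, V2=0.6045+1.354j, V3=-3.805+0.4481j, V4=13.90+0.4481j
aux → i_V1=-10.62+0.1166j, i_V2=1.184-0.1370j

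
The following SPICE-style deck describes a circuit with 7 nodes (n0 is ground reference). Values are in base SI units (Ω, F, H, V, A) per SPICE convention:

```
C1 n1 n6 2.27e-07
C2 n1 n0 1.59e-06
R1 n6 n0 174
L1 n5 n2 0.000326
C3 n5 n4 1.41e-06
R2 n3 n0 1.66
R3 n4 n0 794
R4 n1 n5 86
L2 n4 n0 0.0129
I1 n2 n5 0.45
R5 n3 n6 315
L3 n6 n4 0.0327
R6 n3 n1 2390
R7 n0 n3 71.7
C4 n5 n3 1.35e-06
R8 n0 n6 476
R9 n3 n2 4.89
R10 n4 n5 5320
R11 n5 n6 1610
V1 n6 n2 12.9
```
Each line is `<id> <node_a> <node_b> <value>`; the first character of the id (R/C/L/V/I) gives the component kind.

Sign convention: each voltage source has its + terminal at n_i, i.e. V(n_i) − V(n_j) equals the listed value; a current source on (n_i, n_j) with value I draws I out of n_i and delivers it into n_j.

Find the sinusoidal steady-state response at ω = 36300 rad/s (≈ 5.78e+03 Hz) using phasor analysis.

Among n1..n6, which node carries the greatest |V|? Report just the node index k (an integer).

6

Apply KCL at each of the 6 non-ground nodes and solve the resulting linear system.
Node n1: branches {C1, C2, R4, R6} → V_1 = 2.982-0.4821j
Node n2: branches {L1, I1, R9, V1} → V_2 = 0.4984-2.091j
Node n3: branches {R2, R5, R6, R7, C4, R9} → V_3 = -0.2503-0.2535j
Node n4: branches {C3, R3, L2, L3, R10} → V_4 = 4.187+7.504j
Node n5: branches {L1, C3, R4, I1, C4, R10, R11} → V_5 = 4.351+6.931j
Node n6: branches {C1, R1, R5, L3, R8, R11, V1} → V_6 = 13.40-2.091j
Source currents: i(V1)=-0.1593-0.05022j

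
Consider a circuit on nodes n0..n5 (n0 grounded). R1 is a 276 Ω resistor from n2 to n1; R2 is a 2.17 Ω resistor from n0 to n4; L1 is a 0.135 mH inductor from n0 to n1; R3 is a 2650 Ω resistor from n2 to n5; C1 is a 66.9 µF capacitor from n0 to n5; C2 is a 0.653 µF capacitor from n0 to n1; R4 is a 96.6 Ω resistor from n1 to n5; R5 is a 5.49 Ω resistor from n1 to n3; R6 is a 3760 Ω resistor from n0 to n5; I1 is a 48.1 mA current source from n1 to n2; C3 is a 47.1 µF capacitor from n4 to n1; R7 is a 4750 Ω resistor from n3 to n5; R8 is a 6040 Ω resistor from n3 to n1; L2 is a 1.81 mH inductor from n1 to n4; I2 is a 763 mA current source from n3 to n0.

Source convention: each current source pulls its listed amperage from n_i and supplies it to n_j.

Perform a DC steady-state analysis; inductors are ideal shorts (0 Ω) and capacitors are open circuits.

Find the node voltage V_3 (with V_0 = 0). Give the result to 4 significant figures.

-4.180 V

Apply KCL at each of the 5 non-ground nodes and solve the resulting linear system.
Node n1: branches {R1, L1, C2, R4, R5, I1, C3, R8, L2} → V_1 = 0.000
Node n2: branches {R1, R3, I1} → V_2 = 12.05
Node n3: branches {R5, R7, R8, I2} → V_3 = -4.180
Node n4: branches {R2, C3, L2} → V_4 = 0.000
Node n5: branches {R3, C1, R4, R6, R7} → V_5 = 0.3274
Source currents: i(L1)=0.7631, i(L2)=0.000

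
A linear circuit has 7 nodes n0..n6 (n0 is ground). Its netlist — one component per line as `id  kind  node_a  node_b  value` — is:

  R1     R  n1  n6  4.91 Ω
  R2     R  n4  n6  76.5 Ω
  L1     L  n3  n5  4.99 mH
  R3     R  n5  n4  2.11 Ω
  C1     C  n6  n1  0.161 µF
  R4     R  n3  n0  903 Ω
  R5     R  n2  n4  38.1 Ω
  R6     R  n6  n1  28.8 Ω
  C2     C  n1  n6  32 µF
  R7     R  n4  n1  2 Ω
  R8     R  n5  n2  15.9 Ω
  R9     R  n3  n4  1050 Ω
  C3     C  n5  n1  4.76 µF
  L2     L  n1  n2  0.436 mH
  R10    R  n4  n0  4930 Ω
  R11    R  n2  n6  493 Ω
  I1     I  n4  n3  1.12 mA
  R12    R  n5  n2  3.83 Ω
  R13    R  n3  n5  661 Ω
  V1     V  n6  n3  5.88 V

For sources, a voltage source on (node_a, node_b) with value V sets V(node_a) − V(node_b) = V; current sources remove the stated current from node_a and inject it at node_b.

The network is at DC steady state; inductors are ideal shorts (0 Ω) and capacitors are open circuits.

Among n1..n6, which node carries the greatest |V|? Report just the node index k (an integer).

MNA unknowns: 6 node voltages V₁..V_6 plus 3 source currents (L1, L2, V1)
R1: Y=0.2037 on G[1,6]
R2: Y=0.01307 on G[4,6]
L1: row V3−V5=0, i_L1 at 3,5
R3: Y=0.4739 on G[5,4]
C1: Y=0.000 on G[6,1]
R4: Y=0.001107 on G[3,0]
R5: Y=0.02625 on G[2,4]
R6: Y=0.03472 on G[6,1]
C2: Y=0.000 on G[1,6]
R7: Y=0.5000 on G[4,1]
R8: Y=0.06289 on G[5,2]
R9: Y=0.0009524 on G[3,4]
C3: Y=0.000 on G[5,1]
L2: row V1−V2=0, i_L2 at 1,2
R10: Y=0.0002028 on G[4,0]
R11: Y=0.002028 on G[2,6]
I1: z[4]−=0.00112, z[3]+=0.00112
R12: Y=0.2611 on G[5,2]
R13: Y=0.001513 on G[3,5]
V1: row V6−V3=5.88, i_V1 at 6,3
solve → V1=1.623, V2=1.623, V3=-0.1543, V4=0.8423, V5=-0.1543, V6=5.726
aux → i_L1=-1.048, i_L2=0.5879, i_V1=-1.050

6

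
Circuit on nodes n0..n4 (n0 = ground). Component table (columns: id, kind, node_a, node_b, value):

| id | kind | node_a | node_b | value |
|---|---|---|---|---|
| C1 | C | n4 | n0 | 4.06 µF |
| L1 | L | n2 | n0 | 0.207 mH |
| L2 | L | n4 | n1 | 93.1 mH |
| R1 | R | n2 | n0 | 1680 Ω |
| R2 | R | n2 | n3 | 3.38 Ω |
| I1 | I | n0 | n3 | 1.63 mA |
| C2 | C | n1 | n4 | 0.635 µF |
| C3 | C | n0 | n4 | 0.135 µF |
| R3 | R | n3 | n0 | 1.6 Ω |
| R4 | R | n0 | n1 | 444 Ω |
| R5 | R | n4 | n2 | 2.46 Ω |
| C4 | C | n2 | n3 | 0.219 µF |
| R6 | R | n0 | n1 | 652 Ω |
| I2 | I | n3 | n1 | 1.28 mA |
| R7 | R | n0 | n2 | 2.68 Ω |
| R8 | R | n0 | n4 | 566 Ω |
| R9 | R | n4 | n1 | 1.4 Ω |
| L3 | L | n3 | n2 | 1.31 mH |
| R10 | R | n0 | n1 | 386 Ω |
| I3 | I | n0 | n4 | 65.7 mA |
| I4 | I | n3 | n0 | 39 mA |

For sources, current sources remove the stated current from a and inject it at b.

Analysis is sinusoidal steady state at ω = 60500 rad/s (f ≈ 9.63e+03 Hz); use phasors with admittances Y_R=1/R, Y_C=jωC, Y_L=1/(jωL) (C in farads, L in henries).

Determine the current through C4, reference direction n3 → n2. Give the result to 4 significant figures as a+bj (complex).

Element admittances at ω=60500 rad/s:
  Y(C1) = 0.000+0.2456j S between n4,n0
  Y(L1) = 0.000-0.07985j S between n2,n0
  Y(L2) = 0.000-0.0001775j S between n4,n1
  Y(R1) = 0.0005952+0.000j S between n2,n0
  Y(R2) = 0.2959+0.000j S between n2,n3
  I1: injects 0.00163 A into n3 (from n0)
  Y(C2) = 0.000+0.03842j S between n1,n4
  Y(C3) = 0.000+0.008167j S between n0,n4
  Y(R3) = 0.6250+0.000j S between n3,n0
  Y(R4) = 0.002252+0.000j S between n0,n1
  Y(R5) = 0.4065+0.000j S between n4,n2
  Y(C4) = 0.000+0.01325j S between n2,n3
  Y(R6) = 0.001534+0.000j S between n0,n1
  I2: injects 0.00128 A into n1 (from n3)
  Y(R7) = 0.3731+0.000j S between n0,n2
  Y(R8) = 0.001767+0.000j S between n0,n4
  Y(R9) = 0.7143+0.000j S between n4,n1
  Y(L3) = 0.000-0.01262j S between n3,n2
  Y(R10) = 0.002591+0.000j S between n0,n1
  I3: injects 0.0657 A into n4 (from n0)
  I4: injects 0.039 A into n0 (from n3)
Assemble and solve the 4×4 MNA system:
  V(n1)=0.1285-0.1248j  V(n2)=0.04426-0.04860j  V(n3)=-0.02773-0.01557j  V(n4)=0.1278-0.1259j

-0.0004377-0.0009538j A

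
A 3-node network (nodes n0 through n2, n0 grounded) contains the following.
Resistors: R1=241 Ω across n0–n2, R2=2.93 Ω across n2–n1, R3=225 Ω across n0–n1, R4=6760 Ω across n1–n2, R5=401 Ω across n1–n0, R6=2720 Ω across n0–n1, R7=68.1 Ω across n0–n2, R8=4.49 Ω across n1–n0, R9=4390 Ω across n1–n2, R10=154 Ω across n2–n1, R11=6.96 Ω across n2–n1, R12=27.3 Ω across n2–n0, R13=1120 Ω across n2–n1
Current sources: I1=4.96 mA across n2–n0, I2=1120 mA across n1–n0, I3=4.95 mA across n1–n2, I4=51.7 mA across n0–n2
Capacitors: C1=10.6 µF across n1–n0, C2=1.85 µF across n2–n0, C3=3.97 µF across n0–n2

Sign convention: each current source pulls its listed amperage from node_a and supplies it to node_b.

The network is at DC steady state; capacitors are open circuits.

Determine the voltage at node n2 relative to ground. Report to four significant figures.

MNA unknowns: 2 node voltages V₁..V_2
R1: Y=0.004149 on G[0,2]
I1: z[2]−=0.00496, z[0]+=0.00496
R2: Y=0.3413 on G[2,1]
R3: Y=0.004444 on G[0,1]
R4: Y=0.0001479 on G[1,2]
R5: Y=0.002494 on G[1,0]
R6: Y=0.0003676 on G[0,1]
R7: Y=0.01468 on G[0,2]
C1: Y=0.000 on G[1,0]
R8: Y=0.2227 on G[1,0]
C2: Y=0.000 on G[2,0]
R9: Y=0.0002278 on G[1,2]
R10: Y=0.006494 on G[2,1]
I2: z[1]−=1.12, z[0]+=1.12
C3: Y=0.000 on G[0,2]
R11: Y=0.1437 on G[2,1]
R12: Y=0.03663 on G[2,0]
R13: Y=0.0008929 on G[2,1]
I3: z[1]−=0.00495, z[2]+=0.00495
I4: z[0]−=0.0517, z[2]+=0.0517
solve → V1=-3.853, V2=-3.369

-3.369 V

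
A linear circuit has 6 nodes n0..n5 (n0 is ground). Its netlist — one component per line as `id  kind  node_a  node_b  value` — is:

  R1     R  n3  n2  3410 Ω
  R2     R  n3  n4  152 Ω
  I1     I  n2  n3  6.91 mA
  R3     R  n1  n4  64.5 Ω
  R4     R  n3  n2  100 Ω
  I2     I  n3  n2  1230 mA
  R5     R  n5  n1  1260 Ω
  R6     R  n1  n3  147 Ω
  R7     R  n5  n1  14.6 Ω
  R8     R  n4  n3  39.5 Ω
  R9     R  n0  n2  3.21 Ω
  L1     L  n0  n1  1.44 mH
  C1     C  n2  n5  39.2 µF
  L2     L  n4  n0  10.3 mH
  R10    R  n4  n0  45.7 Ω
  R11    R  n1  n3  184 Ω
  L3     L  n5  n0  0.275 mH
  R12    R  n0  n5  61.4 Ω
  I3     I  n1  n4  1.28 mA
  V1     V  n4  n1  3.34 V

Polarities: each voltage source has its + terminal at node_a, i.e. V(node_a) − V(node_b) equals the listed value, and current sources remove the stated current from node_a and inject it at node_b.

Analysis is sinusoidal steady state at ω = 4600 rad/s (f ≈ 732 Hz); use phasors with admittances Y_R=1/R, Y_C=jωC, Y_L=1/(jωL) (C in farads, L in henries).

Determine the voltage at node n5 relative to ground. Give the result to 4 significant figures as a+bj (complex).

MNA unknowns: 5 node voltages V₁..V_5 plus 1 source current (V1)
R1: Y=0.0002933+0.000j on G[3,2]
R2: Y=0.006579+0.000j on G[3,4]
I1: z[2]−=0.00691, z[3]+=0.00691
R3: Y=0.01550+0.000j on G[1,4]
R4: Y=0.01000+0.000j on G[3,2]
I2: z[3]−=1.23, z[2]+=1.23
R5: Y=0.0007937+0.000j on G[5,1]
R6: Y=0.006803+0.000j on G[1,3]
R7: Y=0.06849+0.000j on G[5,1]
R8: Y=0.02532+0.000j on G[4,3]
R9: Y=0.3115+0.000j on G[0,2]
L1: Y=0.000-0.1510j on G[0,1]
C1: Y=0.000+0.1803j on G[2,5]
L2: Y=0.000-0.02111j on G[4,0]
R10: Y=0.02188+0.000j on G[4,0]
R11: Y=0.005435+0.000j on G[1,3]
L3: Y=0.000-0.7905j on G[5,0]
R12: Y=0.01629+0.000j on G[0,5]
I3: z[1]−=0.00128, z[4]+=0.00128
V1: row V4−V1=3.34, i_V1 at 4,1
solve → V1=-2.994-4.518j, V2=2.216-1.439j, V3=-22.52-3.935j, V4=0.3458-4.518j, V5=-0.1274+0.1031j
aux → i_V1=-0.6922+0.1247j

-0.1274+0.1031j V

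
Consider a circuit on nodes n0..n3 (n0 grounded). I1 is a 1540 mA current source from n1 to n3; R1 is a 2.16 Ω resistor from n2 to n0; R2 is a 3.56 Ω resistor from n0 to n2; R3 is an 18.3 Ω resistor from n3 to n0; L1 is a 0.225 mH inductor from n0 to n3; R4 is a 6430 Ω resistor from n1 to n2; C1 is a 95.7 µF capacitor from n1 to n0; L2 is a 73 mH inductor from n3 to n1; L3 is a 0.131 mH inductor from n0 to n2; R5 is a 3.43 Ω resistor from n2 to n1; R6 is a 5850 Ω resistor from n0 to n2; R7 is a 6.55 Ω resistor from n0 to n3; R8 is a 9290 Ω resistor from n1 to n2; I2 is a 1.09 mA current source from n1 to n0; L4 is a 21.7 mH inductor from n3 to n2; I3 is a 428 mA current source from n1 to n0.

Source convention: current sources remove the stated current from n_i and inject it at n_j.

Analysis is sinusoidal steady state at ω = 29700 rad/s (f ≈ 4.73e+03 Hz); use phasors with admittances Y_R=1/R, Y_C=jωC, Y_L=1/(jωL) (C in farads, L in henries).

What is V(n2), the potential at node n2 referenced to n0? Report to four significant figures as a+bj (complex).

-0.05344+0.1744j V

Apply KCL at each of the 3 non-ground nodes and solve the resulting linear system.
Node n1: branches {I1, R4, C1, L2, R5, R8, I2, I3} → V_1 = -0.05396+0.6923j
Node n2: branches {R1, R2, R4, L3, R5, R6, R8, L4} → V_2 = -0.05344+0.1744j
Node n3: branches {I1, R3, L1, L2, R7, L4} → V_3 = 4.840+3.541j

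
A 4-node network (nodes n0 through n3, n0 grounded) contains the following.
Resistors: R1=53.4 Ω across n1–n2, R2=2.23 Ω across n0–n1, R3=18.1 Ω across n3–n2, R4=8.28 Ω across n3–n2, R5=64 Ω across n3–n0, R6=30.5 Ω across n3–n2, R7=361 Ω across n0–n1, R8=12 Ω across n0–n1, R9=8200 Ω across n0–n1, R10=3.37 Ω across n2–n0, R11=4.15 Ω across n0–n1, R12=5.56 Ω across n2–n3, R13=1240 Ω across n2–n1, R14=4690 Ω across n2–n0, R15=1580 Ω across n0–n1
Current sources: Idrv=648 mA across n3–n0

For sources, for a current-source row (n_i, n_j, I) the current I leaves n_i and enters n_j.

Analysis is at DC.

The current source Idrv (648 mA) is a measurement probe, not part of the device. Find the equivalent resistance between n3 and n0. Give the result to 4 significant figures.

Element admittances at DC:
  Y(R1) = 0.01873 S between n1,n2
  Y(R2) = 0.4484 S between n0,n1
  Y(R3) = 0.05525 S between n3,n2
  Y(R4) = 0.1208 S between n3,n2
  Y(R5) = 0.01562 S between n3,n0
  Y(R6) = 0.03279 S between n3,n2
  Y(R7) = 0.002770 S between n0,n1
  Y(R8) = 0.08333 S between n0,n1
  Y(R9) = 0.0001220 S between n0,n1
  Y(R10) = 0.2967 S between n2,n0
  Y(R11) = 0.2410 S between n0,n1
  Y(R12) = 0.1799 S between n2,n3
  Y(R13) = 0.0008065 S between n2,n1
  Y(R14) = 0.0002132 S between n2,n0
  Y(R15) = 0.0006329 S between n0,n1
  Idrv: injects 0.648 A into n0 (from n3)
Assemble and solve the 3×3 MNA system:
  V(n1)=-0.04619  V(n2)=-1.882  V(n3)=-3.412

R_eq = 5.265 Ω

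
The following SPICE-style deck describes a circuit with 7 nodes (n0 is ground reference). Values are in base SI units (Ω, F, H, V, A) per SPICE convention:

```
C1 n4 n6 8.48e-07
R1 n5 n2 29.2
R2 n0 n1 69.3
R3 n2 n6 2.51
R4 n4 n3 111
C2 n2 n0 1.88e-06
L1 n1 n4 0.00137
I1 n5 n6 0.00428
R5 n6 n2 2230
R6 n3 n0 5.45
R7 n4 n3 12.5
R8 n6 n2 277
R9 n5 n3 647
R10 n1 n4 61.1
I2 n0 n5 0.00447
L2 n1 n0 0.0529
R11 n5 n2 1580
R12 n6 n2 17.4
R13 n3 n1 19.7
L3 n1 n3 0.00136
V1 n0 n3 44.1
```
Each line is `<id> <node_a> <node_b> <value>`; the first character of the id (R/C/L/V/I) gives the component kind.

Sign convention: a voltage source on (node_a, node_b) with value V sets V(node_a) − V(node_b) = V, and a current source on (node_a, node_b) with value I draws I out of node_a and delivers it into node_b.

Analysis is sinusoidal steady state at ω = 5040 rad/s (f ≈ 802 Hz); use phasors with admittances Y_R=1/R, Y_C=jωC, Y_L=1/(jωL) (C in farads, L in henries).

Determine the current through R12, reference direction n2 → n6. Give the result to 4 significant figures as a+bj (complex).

-0.001581+0.01540j A

Element admittances at ω=5040 rad/s:
  Y(C1) = 0.000+0.004274j S between n4,n6
  Y(R1) = 0.03425+0.000j S between n5,n2
  Y(R2) = 0.01443+0.000j S between n0,n1
  Y(R3) = 0.3984+0.000j S between n2,n6
  Y(R4) = 0.009009+0.000j S between n4,n3
  Y(C2) = 0.000+0.009475j S between n2,n0
  Y(L1) = 0.000-0.1448j S between n1,n4
  I1: injects 0.00428 A into n6 (from n5)
  Y(R5) = 0.0004484+0.000j S between n6,n2
  Y(R6) = 0.1835+0.000j S between n3,n0
  Y(R7) = 0.08000+0.000j S between n4,n3
  Y(R8) = 0.003610+0.000j S between n6,n2
  Y(R9) = 0.001546+0.000j S between n5,n3
  Y(R10) = 0.01637+0.000j S between n1,n4
  I2: injects 0.00447 A into n5 (from n0)
  Y(L2) = 0.000-0.003751j S between n1,n0
  Y(R11) = 0.0006329+0.000j S between n5,n2
  Y(R12) = 0.05747+0.000j S between n6,n2
  Y(R13) = 0.05076+0.000j S between n3,n1
  Y(L3) = 0.000-0.1459j S between n1,n3
  V1: constraint V(n0)−V(n3) = 44.1
Assemble and solve the 7×7 MNA system:
  V(n1)=-42.11+2.293j  V(n2)=-13.54+3.418j  V(n3)=-44.10+0.000j  V(n4)=-42.36+1.190j  V(n5)=-14.83+3.273j  V(n6)=-13.52+3.150j
  i(V1)=-8.728+0.06271j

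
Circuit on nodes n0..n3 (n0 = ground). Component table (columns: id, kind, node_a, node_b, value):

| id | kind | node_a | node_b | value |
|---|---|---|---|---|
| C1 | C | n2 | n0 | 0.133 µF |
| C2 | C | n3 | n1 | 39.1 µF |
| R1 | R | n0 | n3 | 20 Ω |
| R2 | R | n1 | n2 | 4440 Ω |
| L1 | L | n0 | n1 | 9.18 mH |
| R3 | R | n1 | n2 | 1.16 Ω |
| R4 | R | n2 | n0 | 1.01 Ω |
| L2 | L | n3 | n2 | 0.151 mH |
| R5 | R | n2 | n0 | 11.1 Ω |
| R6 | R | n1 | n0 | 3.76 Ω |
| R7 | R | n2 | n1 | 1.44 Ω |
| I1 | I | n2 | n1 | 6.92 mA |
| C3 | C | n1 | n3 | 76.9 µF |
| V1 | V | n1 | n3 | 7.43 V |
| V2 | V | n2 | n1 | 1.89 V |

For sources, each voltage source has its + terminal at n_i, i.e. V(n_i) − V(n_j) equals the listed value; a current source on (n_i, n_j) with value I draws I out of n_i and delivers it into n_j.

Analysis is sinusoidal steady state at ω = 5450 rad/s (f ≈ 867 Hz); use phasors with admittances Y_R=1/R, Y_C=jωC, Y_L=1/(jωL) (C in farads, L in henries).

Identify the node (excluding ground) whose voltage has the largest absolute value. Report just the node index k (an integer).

3

Apply KCL at each of the 3 non-ground nodes and solve the resulting linear system.
Node n1: branches {C2, R2, L1, R3, R6, R7, I1, C3, V1, V2} → V_1 = -1.196-0.01748j
Node n2: branches {C1, R2, R3, R4, L2, R5, R7, I1, V2} → V_2 = 0.6941-0.01748j
Node n3: branches {C2, R1, L2, C3, V1} → V_3 = -8.626-0.01748j
Source currents: i(V1)=-0.4313+6.627j, i(V2)=-3.699+11.34j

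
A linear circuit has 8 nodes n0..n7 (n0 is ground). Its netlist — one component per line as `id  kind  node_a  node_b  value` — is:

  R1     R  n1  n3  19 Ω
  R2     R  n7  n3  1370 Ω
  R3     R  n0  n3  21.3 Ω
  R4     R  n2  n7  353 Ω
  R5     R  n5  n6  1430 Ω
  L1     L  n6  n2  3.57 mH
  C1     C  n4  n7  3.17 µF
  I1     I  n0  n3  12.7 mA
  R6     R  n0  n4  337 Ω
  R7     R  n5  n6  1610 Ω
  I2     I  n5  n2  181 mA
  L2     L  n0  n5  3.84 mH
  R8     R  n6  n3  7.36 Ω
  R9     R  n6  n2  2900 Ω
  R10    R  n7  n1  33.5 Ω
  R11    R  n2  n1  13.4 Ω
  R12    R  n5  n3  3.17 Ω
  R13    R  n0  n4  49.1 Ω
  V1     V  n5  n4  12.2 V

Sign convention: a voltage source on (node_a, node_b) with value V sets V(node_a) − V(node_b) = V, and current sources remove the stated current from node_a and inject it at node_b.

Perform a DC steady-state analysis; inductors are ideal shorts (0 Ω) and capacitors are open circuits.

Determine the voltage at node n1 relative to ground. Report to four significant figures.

1.161 V

MNA unknowns: 7 node voltages V₁..V_7 plus 3 source currents (L1, L2, V1)
R1: Y=0.05263 on G[1,3]
R2: Y=0.0007299 on G[7,3]
R3: Y=0.04695 on G[0,3]
R4: Y=0.002833 on G[2,7]
R5: Y=0.0006993 on G[5,6]
L1: row V6−V2=0, i_L1 at 6,2
C1: Y=0.000 on G[4,7]
I1: z[0]−=0.0127, z[3]+=0.0127
R6: Y=0.002967 on G[0,4]
R7: Y=0.0006211 on G[5,6]
I2: z[5]−=0.181, z[2]+=0.181
L2: row V0−V5=0, i_L2 at 0,5
R8: Y=0.1359 on G[6,3]
R9: Y=0.0003448 on G[6,2]
R10: Y=0.02985 on G[7,1]
R11: Y=0.07463 on G[2,1]
R12: Y=0.3155 on G[5,3]
R13: Y=0.02037 on G[0,4]
V1: row V5−V4=12.2, i_V1 at 5,4
solve → V1=1.161, V2=1.597, V3=0.5287, V4=-12.20, V5=0.000, V6=1.597, V7=1.184
aux → i_L1=-0.1473, i_L2=-0.2726, i_V1=-0.2847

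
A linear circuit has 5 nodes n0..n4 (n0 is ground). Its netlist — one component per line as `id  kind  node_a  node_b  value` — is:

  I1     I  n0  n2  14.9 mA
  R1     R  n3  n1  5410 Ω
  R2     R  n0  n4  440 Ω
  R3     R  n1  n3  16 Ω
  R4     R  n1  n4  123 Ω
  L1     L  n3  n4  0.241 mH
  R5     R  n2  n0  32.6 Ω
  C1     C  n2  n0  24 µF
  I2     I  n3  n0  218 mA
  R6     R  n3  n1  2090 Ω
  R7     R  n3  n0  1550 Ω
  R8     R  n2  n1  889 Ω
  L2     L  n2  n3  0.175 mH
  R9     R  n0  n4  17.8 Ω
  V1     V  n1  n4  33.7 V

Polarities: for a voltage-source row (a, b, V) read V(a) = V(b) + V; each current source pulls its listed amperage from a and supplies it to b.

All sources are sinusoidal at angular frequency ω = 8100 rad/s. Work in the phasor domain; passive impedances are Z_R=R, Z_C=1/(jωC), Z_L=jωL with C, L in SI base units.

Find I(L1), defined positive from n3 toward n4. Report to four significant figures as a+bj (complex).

2.089-0.4575j A

MNA unknowns: 4 node voltages V₁..V_4 plus 1 source current (V1)
I1: z[0]−=0.0149, z[2]+=0.0149
R1: Y=0.0001848+0.000j on G[3,1]
R2: Y=0.002273+0.000j on G[0,4]
R3: Y=0.06250+0.000j on G[1,3]
R4: Y=0.008130+0.000j on G[1,4]
L1: Y=0.000-0.5123j on G[3,4]
R5: Y=0.03067+0.000j on G[2,0]
C1: Y=0.000+0.1944j on G[2,0]
I2: z[3]−=0.218, z[0]+=0.218
R6: Y=0.0004785+0.000j on G[3,1]
R7: Y=0.0006452+0.000j on G[3,0]
R8: Y=0.001125+0.000j on G[2,1]
L2: Y=0.000-0.7055j on G[2,3]
R9: Y=0.05618+0.000j on G[0,4]
V1: row V1−V4=33.7, i_V1 at 1,4
solve → V1=33.36-3.336j, V2=0.8311+1.074j, V3=0.5484+0.7413j, V4=-0.3447-3.336j
aux → i_V1=-2.383+0.2625j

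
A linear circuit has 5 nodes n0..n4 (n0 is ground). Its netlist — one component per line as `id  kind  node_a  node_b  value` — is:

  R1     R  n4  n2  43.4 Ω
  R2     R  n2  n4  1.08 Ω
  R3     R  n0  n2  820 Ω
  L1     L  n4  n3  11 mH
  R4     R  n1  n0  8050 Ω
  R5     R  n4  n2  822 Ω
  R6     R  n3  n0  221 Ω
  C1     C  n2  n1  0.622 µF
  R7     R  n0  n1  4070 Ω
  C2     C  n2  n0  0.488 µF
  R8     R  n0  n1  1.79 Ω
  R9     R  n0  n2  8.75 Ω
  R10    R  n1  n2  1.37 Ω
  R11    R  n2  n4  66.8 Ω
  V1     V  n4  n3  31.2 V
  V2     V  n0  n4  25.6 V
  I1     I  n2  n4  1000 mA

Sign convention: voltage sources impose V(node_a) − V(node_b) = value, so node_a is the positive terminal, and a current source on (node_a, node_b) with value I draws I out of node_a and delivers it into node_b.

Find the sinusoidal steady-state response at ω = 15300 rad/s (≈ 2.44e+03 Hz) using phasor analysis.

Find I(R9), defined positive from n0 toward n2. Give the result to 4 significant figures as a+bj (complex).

2.103-0.01393j A

MNA unknowns: 4 node voltages V₁..V_4 plus 2 source currents (V1, V2)
R1: Y=0.02304+0.000j on G[4,2]
R2: Y=0.9259+0.000j on G[2,4]
R3: Y=0.001220+0.000j on G[0,2]
L1: Y=0.000-0.005942j on G[4,3]
R4: Y=0.0001242+0.000j on G[1,0]
R5: Y=0.001217+0.000j on G[4,2]
R6: Y=0.004525+0.000j on G[3,0]
C1: Y=0.000+0.009517j on G[2,1]
R7: Y=0.0002457+0.000j on G[0,1]
C2: Y=0.000+0.007466j on G[2,0]
R8: Y=0.5587+0.000j on G[0,1]
R9: Y=0.1143+0.000j on G[0,2]
R10: Y=0.7299+0.000j on G[1,2]
R11: Y=0.01497+0.000j on G[2,4]
V1: row V4−V3=31.2, i_V1 at 4,3
V2: row V0−V4=25.6, i_V2 at 0,4
I1: z[2]−=1, z[4]+=1
solve → V1=-10.42+0.01011j, V2=-18.40+0.1219j, V3=-56.80+0.000j, V4=-25.60+0.000j
aux → i_V1=-0.2570+0.1854j, i_V2=-8.208-0.1176j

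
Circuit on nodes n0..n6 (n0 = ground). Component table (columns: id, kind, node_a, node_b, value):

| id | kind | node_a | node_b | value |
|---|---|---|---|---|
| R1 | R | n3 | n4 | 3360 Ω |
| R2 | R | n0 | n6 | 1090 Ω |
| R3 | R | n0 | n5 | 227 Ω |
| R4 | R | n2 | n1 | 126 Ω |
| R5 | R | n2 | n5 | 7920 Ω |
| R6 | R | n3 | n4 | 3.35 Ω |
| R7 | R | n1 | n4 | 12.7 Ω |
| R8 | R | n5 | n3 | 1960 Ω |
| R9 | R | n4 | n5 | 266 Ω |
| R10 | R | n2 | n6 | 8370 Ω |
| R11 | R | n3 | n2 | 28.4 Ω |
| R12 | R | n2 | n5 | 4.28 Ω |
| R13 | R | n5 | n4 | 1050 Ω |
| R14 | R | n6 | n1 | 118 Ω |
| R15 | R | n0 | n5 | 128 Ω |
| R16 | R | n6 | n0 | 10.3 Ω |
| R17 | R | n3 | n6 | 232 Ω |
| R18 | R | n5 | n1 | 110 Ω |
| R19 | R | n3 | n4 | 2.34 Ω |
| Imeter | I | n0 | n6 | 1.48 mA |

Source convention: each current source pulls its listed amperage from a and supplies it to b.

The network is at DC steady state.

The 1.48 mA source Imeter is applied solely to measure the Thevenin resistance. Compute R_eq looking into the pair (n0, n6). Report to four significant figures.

R_eq = 9.656 Ω

Apply KCL at each of the 6 non-ground nodes and solve the resulting linear system.
Node n1: branches {R4, R7, R14, R18} → V_1 = 0.008260
Node n2: branches {R4, R5, R10, R11, R12} → V_2 = 0.006734
Node n3: branches {R1, R6, R8, R11, R17, R19} → V_3 = 0.007946
Node n4: branches {R1, R6, R7, R9, R13, R19} → V_4 = 0.007968
Node n5: branches {R3, R5, R8, R9, R12, R13, R15, R18} → V_5 = 0.006496
Node n6: branches {R2, R10, R14, R16, R17, Imeter} → V_6 = 0.01429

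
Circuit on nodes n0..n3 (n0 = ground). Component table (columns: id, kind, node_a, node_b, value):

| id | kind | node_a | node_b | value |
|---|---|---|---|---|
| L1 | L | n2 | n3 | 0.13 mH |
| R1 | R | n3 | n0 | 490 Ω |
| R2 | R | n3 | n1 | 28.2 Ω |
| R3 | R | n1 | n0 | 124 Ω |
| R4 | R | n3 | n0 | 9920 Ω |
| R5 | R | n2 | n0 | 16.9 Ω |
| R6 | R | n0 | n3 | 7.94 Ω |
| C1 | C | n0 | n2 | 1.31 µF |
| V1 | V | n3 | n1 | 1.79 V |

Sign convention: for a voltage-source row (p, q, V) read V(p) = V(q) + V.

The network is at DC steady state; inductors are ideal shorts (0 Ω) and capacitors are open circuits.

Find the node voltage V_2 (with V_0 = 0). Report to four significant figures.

0.07391 V

Apply KCL at each of the 3 non-ground nodes and solve the resulting linear system.
Node n1: branches {R2, R3, V1} → V_1 = -1.716
Node n2: branches {L1, R5, C1} → V_2 = 0.07391
Node n3: branches {L1, R1, R2, R4, R6, V1} → V_3 = 0.07391
Source currents: i(L1)=-0.004373, i(V1)=-0.07731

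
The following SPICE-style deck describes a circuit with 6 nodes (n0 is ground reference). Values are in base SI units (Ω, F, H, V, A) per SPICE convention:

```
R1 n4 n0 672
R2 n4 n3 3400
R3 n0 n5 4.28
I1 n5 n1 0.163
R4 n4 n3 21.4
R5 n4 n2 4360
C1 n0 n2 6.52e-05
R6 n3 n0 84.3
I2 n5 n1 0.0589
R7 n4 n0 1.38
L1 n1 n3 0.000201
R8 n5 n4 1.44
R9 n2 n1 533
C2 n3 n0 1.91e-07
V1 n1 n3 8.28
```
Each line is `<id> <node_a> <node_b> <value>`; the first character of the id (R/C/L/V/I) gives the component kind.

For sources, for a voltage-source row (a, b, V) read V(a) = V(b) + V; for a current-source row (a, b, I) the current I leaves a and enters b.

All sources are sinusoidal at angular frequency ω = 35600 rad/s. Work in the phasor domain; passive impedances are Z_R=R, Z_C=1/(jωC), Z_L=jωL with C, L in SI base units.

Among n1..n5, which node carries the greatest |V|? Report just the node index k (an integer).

Element admittances at ω=35600 rad/s:
  Y(R1) = 0.001488+0.000j S between n4,n0
  Y(R2) = 0.0002941+0.000j S between n4,n3
  Y(R3) = 0.2336+0.000j S between n0,n5
  I1: injects 0.163 A into n1 (from n5)
  Y(R4) = 0.04673+0.000j S between n4,n3
  Y(R5) = 0.0002294+0.000j S between n4,n2
  Y(C1) = 0.000+2.321j S between n0,n2
  Y(R6) = 0.01186+0.000j S between n3,n0
  I2: injects 0.0589 A into n1 (from n5)
  Y(R7) = 0.7246+0.000j S between n4,n0
  Y(L1) = 0.000-0.1398j S between n1,n3
  Y(R8) = 0.6944+0.000j S between n5,n4
  Y(R9) = 0.001876+0.000j S between n2,n1
  Y(C2) = 0.000+0.006800j S between n3,n0
  V1: constraint V(n1)−V(n3) = 8.28
Assemble and solve the 6×6 MNA system:
  V(n1)=11.63-0.3896j  V(n2)=-0.0003083-0.009396j  V(n3)=3.346-0.3896j  V(n4)=-0.009194-0.01933j  V(n5)=-0.2460-0.01446j
  i(V1)=0.2001+1.158j

1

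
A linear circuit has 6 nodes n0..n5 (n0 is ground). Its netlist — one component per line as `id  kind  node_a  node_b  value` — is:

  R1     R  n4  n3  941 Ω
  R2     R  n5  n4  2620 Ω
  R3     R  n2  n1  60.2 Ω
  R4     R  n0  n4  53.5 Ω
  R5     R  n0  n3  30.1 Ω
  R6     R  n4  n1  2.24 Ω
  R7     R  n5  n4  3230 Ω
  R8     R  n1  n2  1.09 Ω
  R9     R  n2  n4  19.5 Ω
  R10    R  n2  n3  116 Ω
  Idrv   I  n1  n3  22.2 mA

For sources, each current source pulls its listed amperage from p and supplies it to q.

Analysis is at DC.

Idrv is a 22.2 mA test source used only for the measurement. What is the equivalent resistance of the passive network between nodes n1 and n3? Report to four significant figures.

MNA unknowns: 5 node voltages V₁..V_5
R1: Y=0.001063 on G[4,3]
R2: Y=0.0003817 on G[5,4]
R3: Y=0.01661 on G[2,1]
R4: Y=0.01869 on G[0,4]
R5: Y=0.03322 on G[0,3]
R6: Y=0.4464 on G[4,1]
R7: Y=0.0003096 on G[5,4]
R8: Y=0.9174 on G[1,2]
R9: Y=0.05128 on G[2,4]
R10: Y=0.008621 on G[2,3]
Idrv: z[1]−=0.0222, z[3]+=0.0222
solve → V1=-0.6797, V2=-0.6692, V3=0.3668, V4=-0.6520, V5=-0.6520

R_eq = 47.14 Ω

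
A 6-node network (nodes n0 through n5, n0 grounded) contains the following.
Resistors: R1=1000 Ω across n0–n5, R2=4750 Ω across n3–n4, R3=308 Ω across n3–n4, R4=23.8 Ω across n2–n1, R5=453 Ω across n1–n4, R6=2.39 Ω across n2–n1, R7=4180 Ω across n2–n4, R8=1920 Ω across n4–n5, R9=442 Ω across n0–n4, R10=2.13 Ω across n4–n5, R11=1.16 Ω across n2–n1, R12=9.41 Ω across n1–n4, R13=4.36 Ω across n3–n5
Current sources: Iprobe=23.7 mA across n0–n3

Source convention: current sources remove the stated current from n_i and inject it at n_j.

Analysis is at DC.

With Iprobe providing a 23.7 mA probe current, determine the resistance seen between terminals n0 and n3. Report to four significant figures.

Element admittances at DC:
  Y(R1) = 0.001000 S between n0,n5
  Y(R2) = 0.0002105 S between n3,n4
  Y(R3) = 0.003247 S between n3,n4
  Y(R4) = 0.04202 S between n2,n1
  Y(R5) = 0.002208 S between n1,n4
  Y(R6) = 0.4184 S between n2,n1
  Y(R7) = 0.0002392 S between n2,n4
  Y(R8) = 0.0005208 S between n4,n5
  Y(R9) = 0.002262 S between n0,n4
  Y(R10) = 0.4695 S between n4,n5
  Y(R11) = 0.8621 S between n2,n1
  Y(R12) = 0.1063 S between n1,n4
  Y(R13) = 0.2294 S between n3,n5
  Iprobe: injects 0.0237 A into n3 (from n0)
Assemble and solve the 5×5 MNA system:
  V(n1)=7.254  V(n2)=7.254  V(n3)=7.389  V(n4)=7.254  V(n5)=7.288

R_eq = 311.8 Ω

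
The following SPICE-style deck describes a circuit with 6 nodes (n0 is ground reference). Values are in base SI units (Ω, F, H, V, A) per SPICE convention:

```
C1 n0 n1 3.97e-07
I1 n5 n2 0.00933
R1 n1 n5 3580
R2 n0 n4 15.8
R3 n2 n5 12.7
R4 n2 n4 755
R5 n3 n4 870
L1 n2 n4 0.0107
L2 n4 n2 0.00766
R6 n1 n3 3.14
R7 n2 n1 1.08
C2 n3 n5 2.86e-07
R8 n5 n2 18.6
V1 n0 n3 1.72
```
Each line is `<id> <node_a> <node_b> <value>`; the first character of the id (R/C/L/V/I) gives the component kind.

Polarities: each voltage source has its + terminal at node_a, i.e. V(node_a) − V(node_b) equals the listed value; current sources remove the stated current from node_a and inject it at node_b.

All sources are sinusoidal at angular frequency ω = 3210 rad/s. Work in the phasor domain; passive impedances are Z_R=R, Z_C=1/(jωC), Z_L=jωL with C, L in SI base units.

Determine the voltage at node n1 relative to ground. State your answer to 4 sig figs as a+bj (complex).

-1.546-0.1204j V

Element admittances at ω=3210 rad/s:
  Y(C1) = 0.000+0.001274j S between n0,n1
  I1: injects 0.00933 A into n2 (from n5)
  Y(R1) = 0.0002793+0.000j S between n1,n5
  Y(R2) = 0.06329+0.000j S between n0,n4
  Y(R3) = 0.07874+0.000j S between n2,n5
  Y(R4) = 0.001325+0.000j S between n2,n4
  Y(R5) = 0.001149+0.000j S between n3,n4
  Y(L1) = 0.000-0.02911j S between n2,n4
  Y(L2) = 0.000-0.04067j S between n4,n2
  Y(R6) = 0.3185+0.000j S between n1,n3
  Y(R7) = 0.9259+0.000j S between n2,n1
  Y(C2) = 0.000+0.0009181j S between n3,n5
  Y(R8) = 0.05376+0.000j S between n5,n2
  V1: constraint V(n0)−V(n3) = 1.72
Assemble and solve the 6×6 MNA system:
  V(n1)=-1.546-0.1204j  V(n2)=-1.486-0.1639j  V(n3)=-1.720+0.000j  V(n4)=-0.8954+0.6234j  V(n5)=-1.557-0.1650j
  i(V1)=-0.05652+0.03748j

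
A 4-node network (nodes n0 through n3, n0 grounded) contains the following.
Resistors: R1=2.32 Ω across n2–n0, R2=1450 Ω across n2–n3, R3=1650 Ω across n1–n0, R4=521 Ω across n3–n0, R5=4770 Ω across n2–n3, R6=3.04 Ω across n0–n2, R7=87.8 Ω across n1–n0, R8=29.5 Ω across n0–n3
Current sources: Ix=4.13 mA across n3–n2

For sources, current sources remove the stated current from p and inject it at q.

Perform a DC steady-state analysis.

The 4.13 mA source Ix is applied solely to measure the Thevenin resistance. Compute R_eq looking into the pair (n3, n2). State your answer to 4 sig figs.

R_eq = 28.49 Ω

Element admittances at DC:
  Y(R1) = 0.4310 S between n2,n0
  Y(R2) = 0.0006897 S between n2,n3
  Y(R3) = 0.0006061 S between n1,n0
  Y(R4) = 0.001919 S between n3,n0
  Y(R5) = 0.0002096 S between n2,n3
  Y(R6) = 0.3289 S between n0,n2
  Y(R7) = 0.01139 S between n1,n0
  Y(R8) = 0.03390 S between n0,n3
  Ix: injects 0.00413 A into n2 (from n3)
Assemble and solve the 3×3 MNA system:
  V(n1)=0.000  V(n2)=0.005295  V(n3)=-0.1124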